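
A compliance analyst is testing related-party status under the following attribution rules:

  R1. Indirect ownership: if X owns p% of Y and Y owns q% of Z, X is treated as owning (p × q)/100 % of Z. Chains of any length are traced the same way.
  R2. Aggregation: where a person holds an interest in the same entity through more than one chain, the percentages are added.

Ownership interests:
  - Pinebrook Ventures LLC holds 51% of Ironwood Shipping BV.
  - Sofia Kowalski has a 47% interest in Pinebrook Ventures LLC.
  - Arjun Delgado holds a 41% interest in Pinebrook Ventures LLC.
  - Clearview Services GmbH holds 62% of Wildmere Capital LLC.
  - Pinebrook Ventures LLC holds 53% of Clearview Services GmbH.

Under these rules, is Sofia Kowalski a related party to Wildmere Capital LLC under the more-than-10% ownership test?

Yes

Chain via Pinebrook Ventures LLC → Clearview Services GmbH (R1): 47% × 53% × 62% = 15.4442% of Wildmere Capital LLC.
15.4442% exceeds the 10% threshold, so Sofia is a related party to Wildmere Capital LLC.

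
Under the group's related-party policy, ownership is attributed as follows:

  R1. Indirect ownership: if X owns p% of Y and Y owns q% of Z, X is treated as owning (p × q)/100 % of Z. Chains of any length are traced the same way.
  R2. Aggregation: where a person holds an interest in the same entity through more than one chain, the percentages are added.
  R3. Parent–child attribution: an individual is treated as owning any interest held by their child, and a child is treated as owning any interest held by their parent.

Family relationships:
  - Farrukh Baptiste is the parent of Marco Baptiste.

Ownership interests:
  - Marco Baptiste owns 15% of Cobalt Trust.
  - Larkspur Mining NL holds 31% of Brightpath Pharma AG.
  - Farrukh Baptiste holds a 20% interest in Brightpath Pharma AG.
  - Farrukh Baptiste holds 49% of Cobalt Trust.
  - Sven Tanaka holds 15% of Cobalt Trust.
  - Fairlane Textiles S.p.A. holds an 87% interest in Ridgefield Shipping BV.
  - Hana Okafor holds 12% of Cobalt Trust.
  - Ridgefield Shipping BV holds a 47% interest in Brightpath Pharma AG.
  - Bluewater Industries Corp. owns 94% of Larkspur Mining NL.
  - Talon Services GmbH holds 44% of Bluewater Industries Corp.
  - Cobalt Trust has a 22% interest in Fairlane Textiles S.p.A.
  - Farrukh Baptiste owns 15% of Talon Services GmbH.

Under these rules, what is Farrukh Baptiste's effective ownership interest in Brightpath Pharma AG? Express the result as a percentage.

27.680552%

By parent–child attribution (R3), Farrukh Baptiste is treated as also owning Marco Baptiste's interest in Cobalt Trust, giving 49% + 15% = 64%.
Chain via Cobalt Trust → Fairlane Textiles S.p.A. → Ridgefield Shipping BV (R1): 64% × 22% × 87% × 47% = 5.757312% of Brightpath Pharma AG.
Chain via Talon Services GmbH → Bluewater Industries Corp. → Larkspur Mining NL (R1): 15% × 44% × 94% × 31% = 1.92324% of Brightpath Pharma AG.
Direct interest in Brightpath Pharma AG: 20%.
Aggregating (R2): 5.757312% + 1.92324% + 20% = 27.680552%.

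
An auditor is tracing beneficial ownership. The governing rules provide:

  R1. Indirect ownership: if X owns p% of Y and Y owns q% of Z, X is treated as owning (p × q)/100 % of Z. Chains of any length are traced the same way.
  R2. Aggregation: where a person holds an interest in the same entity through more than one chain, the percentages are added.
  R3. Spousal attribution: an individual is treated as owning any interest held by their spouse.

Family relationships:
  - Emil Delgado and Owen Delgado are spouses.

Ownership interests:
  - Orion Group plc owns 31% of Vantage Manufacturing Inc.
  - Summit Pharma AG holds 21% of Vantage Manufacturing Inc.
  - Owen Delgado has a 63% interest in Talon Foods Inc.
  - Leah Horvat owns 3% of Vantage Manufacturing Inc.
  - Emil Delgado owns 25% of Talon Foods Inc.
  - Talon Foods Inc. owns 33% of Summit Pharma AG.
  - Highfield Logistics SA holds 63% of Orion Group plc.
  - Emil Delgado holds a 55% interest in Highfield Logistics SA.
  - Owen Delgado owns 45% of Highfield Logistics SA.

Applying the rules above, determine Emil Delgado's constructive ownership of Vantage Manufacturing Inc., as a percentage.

25.6284%

By spousal attribution (R3), Emil Delgado is treated as also owning Owen Delgado's interest in Highfield Logistics SA, giving 55% + 45% = 100%.
By spousal attribution (R3), Emil Delgado is treated as also owning Owen Delgado's interest in Talon Foods Inc, giving 25% + 63% = 88%.
Chain via Highfield Logistics SA → Orion Group plc (R1): 100% × 63% × 31% = 19.53% of Vantage Manufacturing Inc.
Chain via Talon Foods Inc. → Summit Pharma AG (R1): 88% × 33% × 21% = 6.0984% of Vantage Manufacturing Inc.
Aggregating (R2): 19.53% + 6.0984% = 25.6284%.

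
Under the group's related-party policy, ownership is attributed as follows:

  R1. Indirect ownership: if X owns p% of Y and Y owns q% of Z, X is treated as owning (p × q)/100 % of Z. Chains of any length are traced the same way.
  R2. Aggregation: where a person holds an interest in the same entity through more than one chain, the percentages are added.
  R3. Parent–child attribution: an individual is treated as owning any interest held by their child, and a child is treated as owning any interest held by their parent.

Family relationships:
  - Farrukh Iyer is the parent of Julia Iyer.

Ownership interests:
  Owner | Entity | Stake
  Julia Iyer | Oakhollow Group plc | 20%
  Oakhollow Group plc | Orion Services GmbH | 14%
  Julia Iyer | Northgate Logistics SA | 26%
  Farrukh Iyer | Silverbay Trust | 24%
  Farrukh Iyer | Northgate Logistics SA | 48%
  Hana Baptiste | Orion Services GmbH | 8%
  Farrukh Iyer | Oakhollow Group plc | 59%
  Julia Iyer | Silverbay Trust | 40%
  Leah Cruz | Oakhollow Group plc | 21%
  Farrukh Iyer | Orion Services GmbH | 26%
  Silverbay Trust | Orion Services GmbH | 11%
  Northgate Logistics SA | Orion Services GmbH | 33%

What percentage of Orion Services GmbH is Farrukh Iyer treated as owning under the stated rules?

68.52%

By parent–child attribution (R3), Farrukh Iyer is treated as also owning Julia Iyer's interest in Silverbay Trust, giving 24% + 40% = 64%.
By parent–child attribution (R3), Farrukh Iyer is treated as also owning Julia Iyer's interest in Oakhollow Group plc, giving 59% + 20% = 79%.
By parent–child attribution (R3), Farrukh Iyer is treated as also owning Julia Iyer's interest in Northgate Logistics SA, giving 48% + 26% = 74%.
Chain via Silverbay Trust (R1): 64% × 11% = 7.04% of Orion Services GmbH.
Chain via Oakhollow Group plc (R1): 79% × 14% = 11.06% of Orion Services GmbH.
Chain via Northgate Logistics SA (R1): 74% × 33% = 24.42% of Orion Services GmbH.
Direct interest in Orion Services GmbH: 26%.
Aggregating (R2): 7.04% + 11.06% + 24.42% + 26% = 68.52%.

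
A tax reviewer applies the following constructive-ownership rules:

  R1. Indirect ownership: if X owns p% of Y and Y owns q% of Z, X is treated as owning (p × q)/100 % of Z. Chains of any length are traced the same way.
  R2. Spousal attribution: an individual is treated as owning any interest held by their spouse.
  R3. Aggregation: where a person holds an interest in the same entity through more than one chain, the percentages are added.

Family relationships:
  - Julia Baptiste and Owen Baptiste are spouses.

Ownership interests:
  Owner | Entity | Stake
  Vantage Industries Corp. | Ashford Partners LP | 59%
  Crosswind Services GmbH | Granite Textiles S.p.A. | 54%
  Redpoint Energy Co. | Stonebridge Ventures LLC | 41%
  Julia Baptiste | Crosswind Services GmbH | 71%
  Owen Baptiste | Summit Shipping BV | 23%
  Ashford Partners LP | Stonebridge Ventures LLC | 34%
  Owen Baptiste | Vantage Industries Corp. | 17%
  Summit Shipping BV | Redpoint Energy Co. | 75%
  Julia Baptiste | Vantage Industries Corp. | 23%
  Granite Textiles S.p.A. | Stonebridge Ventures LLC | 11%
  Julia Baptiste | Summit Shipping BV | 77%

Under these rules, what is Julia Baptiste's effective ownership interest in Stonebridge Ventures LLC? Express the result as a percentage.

By spousal attribution (R2), Julia Baptiste is treated as also owning Owen Baptiste's interest in Summit Shipping BV, giving 77% + 23% = 100%.
By spousal attribution (R2), Julia Baptiste is treated as also owning Owen Baptiste's interest in Vantage Industries Corp, giving 23% + 17% = 40%.
Chain via Summit Shipping BV → Redpoint Energy Co. (R1): 100% × 75% × 41% = 30.75% of Stonebridge Ventures LLC.
Chain via Crosswind Services GmbH → Granite Textiles S.p.A. (R1): 71% × 54% × 11% = 4.2174% of Stonebridge Ventures LLC.
Chain via Vantage Industries Corp. → Ashford Partners LP (R1): 40% × 59% × 34% = 8.024% of Stonebridge Ventures LLC.
Aggregating (R3): 30.75% + 4.2174% + 8.024% = 42.9914%.

42.9914%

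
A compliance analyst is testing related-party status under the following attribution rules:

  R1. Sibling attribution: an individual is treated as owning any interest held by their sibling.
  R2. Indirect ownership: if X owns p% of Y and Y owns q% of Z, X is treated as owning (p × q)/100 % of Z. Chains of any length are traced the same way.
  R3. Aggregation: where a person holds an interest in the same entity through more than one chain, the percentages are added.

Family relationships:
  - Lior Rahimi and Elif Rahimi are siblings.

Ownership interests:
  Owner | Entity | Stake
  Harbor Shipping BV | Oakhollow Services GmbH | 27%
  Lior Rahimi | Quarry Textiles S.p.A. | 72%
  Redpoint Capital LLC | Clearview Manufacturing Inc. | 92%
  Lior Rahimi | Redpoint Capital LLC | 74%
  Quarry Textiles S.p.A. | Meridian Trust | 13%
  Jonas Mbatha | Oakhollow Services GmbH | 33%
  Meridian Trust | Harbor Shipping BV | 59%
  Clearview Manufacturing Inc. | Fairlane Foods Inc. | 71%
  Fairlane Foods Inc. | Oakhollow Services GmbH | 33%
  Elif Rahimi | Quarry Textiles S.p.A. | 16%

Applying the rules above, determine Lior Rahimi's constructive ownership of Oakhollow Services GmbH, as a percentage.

17.773536%

By sibling attribution (R1), Lior Rahimi is treated as also owning Elif Rahimi's interest in Quarry Textiles S.p.A, giving 72% + 16% = 88%.
Chain via Quarry Textiles S.p.A. → Meridian Trust → Harbor Shipping BV (R2): 88% × 13% × 59% × 27% = 1.822392% of Oakhollow Services GmbH.
Chain via Redpoint Capital LLC → Clearview Manufacturing Inc. → Fairlane Foods Inc. (R2): 74% × 92% × 71% × 33% = 15.951144% of Oakhollow Services GmbH.
Aggregating (R3): 1.822392% + 15.951144% = 17.773536%.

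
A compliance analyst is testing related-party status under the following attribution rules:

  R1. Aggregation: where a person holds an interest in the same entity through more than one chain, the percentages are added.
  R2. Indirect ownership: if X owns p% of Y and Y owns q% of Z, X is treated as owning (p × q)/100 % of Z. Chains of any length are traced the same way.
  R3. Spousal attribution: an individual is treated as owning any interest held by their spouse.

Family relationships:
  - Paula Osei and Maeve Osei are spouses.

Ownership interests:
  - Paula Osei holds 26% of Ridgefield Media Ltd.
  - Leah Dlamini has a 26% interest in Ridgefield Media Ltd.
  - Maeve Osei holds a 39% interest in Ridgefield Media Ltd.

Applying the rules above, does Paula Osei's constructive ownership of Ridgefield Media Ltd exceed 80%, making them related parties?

By spousal attribution (R3), Paula Osei is treated as also owning Maeve Osei's interest in Ridgefield Media Ltd, giving 26% + 39% = 65%.
Direct interest in Ridgefield Media Ltd: 65%.
65% does not exceed the 80% threshold, so Paula is not a related party to Ridgefield Media Ltd.

No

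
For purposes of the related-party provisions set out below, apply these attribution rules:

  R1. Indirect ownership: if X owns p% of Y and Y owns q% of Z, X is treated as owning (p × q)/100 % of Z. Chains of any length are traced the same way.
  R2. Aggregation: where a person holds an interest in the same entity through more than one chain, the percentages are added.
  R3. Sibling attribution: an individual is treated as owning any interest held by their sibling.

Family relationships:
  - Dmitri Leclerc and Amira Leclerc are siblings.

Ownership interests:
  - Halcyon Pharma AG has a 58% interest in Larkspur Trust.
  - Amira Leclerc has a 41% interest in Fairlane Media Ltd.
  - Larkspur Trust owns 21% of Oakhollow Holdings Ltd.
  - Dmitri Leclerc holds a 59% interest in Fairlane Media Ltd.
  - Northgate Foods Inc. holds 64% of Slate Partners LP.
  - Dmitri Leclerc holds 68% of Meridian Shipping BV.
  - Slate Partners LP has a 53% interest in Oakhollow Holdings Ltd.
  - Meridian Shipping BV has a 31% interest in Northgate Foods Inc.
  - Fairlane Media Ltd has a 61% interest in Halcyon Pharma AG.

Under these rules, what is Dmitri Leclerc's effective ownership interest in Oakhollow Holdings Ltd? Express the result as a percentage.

By sibling attribution (R3), Dmitri Leclerc is treated as also owning Amira Leclerc's interest in Fairlane Media Ltd, giving 59% + 41% = 100%.
Chain via Meridian Shipping BV → Northgate Foods Inc. → Slate Partners LP (R1): 68% × 31% × 64% × 53% = 7.150336% of Oakhollow Holdings Ltd.
Chain via Fairlane Media Ltd → Halcyon Pharma AG → Larkspur Trust (R1): 100% × 61% × 58% × 21% = 7.4298% of Oakhollow Holdings Ltd.
Aggregating (R2): 7.150336% + 7.4298% = 14.580136%.

14.580136%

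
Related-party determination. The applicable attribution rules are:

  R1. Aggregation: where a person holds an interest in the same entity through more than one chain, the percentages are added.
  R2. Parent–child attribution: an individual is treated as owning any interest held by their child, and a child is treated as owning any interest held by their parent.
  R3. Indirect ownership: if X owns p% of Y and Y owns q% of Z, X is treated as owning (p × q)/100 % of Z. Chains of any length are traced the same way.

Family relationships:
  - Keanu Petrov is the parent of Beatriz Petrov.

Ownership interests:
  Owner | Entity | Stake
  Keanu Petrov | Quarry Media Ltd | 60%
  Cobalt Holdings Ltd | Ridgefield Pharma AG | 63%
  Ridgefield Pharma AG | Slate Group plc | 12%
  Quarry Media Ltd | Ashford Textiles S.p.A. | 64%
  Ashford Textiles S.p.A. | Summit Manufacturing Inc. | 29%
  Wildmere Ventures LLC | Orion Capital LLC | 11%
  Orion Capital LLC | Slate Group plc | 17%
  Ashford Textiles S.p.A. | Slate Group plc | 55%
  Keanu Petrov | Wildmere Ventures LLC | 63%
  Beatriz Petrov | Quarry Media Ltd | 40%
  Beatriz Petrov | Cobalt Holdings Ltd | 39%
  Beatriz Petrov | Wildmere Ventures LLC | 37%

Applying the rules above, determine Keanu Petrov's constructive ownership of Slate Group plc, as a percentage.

40.0184%

By parent–child attribution (R2), Keanu Petrov is treated as also owning Beatriz Petrov's interest in Wildmere Ventures LLC, giving 63% + 37% = 100%.
By parent–child attribution (R2), Keanu Petrov is treated as also owning Beatriz Petrov's interest in Quarry Media Ltd, giving 60% + 40% = 100%.
By parent–child attribution (R2), Keanu Petrov is treated as owning Beatriz Petrov's 39% interest in Cobalt Holdings Ltd.
Chain via Wildmere Ventures LLC → Orion Capital LLC (R3): 100% × 11% × 17% = 1.87% of Slate Group plc.
Chain via Quarry Media Ltd → Ashford Textiles S.p.A. (R3): 100% × 64% × 55% = 35.2% of Slate Group plc.
Chain via Cobalt Holdings Ltd → Ridgefield Pharma AG (R3): 39% × 63% × 12% = 2.9484% of Slate Group plc.
Aggregating (R1): 1.87% + 35.2% + 2.9484% = 40.0184%.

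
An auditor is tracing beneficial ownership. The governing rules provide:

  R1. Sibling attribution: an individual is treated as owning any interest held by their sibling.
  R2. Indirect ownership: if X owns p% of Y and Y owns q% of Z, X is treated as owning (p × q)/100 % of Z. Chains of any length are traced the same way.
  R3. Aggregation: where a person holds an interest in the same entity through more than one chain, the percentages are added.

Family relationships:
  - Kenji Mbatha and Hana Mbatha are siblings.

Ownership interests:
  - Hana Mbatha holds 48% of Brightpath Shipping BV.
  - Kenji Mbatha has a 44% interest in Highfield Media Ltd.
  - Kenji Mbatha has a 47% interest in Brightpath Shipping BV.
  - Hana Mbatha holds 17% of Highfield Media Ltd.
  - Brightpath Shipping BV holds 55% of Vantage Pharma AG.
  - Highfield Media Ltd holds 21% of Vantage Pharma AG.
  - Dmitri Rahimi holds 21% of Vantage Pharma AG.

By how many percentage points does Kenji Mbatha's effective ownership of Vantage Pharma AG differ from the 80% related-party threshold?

By sibling attribution (R1), Kenji Mbatha is treated as also owning Hana Mbatha's interest in Highfield Media Ltd, giving 44% + 17% = 61%.
By sibling attribution (R1), Kenji Mbatha is treated as also owning Hana Mbatha's interest in Brightpath Shipping BV, giving 47% + 48% = 95%.
Chain via Highfield Media Ltd (R2): 61% × 21% = 12.81% of Vantage Pharma AG.
Chain via Brightpath Shipping BV (R2): 95% × 55% = 52.25% of Vantage Pharma AG.
Aggregating (R3): 12.81% + 52.25% = 65.06%.
65.06% falls short of the 80% threshold by 14.94 percentage points.

14.94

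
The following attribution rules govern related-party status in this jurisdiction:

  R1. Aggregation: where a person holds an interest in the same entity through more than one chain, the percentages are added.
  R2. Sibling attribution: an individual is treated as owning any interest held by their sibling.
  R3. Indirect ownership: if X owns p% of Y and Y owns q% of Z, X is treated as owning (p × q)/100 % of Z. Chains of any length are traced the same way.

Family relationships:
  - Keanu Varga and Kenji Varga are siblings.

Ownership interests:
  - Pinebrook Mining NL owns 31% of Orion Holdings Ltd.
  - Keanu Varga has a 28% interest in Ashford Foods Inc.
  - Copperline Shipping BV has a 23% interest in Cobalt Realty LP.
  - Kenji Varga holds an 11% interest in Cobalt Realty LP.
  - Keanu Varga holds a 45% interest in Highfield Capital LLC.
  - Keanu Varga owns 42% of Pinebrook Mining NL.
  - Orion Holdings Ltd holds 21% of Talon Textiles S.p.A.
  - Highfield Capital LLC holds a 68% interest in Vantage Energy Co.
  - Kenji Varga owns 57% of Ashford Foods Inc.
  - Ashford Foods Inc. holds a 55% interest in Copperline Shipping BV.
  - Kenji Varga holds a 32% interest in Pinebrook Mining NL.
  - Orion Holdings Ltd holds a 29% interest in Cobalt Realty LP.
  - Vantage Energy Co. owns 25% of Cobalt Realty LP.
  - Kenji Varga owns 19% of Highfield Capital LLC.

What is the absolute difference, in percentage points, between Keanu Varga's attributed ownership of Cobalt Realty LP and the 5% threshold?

34.2851

By sibling attribution (R2), Keanu Varga is treated as also owning Kenji Varga's interest in Highfield Capital LLC, giving 45% + 19% = 64%.
By sibling attribution (R2), Keanu Varga is treated as also owning Kenji Varga's interest in Pinebrook Mining NL, giving 42% + 32% = 74%.
By sibling attribution (R2), Keanu Varga is treated as also owning Kenji Varga's interest in Ashford Foods Inc, giving 28% + 57% = 85%.
By sibling attribution (R2), Keanu Varga is treated as owning Kenji Varga's 11% interest in Cobalt Realty LP.
Chain via Highfield Capital LLC → Vantage Energy Co. (R3): 64% × 68% × 25% = 10.88% of Cobalt Realty LP.
Chain via Pinebrook Mining NL → Orion Holdings Ltd (R3): 74% × 31% × 29% = 6.6526% of Cobalt Realty LP.
Chain via Ashford Foods Inc. → Copperline Shipping BV (R3): 85% × 55% × 23% = 10.7525% of Cobalt Realty LP.
Direct interest in Cobalt Realty LP: 11%.
Aggregating (R1): 10.88% + 6.6526% + 10.7525% + 11% = 39.2851%.
39.2851% exceeds the 5% threshold by 34.2851 percentage points.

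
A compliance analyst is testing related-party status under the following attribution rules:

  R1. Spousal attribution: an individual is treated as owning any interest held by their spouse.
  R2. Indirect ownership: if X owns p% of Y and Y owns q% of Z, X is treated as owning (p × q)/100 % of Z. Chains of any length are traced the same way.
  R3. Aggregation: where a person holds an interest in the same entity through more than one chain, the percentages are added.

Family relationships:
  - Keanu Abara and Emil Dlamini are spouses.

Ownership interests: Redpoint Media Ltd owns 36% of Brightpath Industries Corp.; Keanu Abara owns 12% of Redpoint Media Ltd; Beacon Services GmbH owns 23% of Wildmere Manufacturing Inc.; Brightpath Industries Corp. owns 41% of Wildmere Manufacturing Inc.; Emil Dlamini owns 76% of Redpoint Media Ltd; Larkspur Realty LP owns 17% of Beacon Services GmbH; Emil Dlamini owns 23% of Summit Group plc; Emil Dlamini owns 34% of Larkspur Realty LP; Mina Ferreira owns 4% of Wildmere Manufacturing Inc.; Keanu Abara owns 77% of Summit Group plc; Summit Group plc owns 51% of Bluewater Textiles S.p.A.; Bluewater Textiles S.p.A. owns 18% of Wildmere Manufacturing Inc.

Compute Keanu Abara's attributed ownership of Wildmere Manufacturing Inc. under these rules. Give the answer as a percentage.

23.4982%

By spousal attribution (R1), Keanu Abara is treated as also owning Emil Dlamini's interest in Summit Group plc, giving 77% + 23% = 100%.
By spousal attribution (R1), Keanu Abara is treated as also owning Emil Dlamini's interest in Redpoint Media Ltd, giving 12% + 76% = 88%.
By spousal attribution (R1), Keanu Abara is treated as owning Emil Dlamini's 34% interest in Larkspur Realty LP.
Chain via Summit Group plc → Bluewater Textiles S.p.A. (R2): 100% × 51% × 18% = 9.18% of Wildmere Manufacturing Inc.
Chain via Redpoint Media Ltd → Brightpath Industries Corp. (R2): 88% × 36% × 41% = 12.9888% of Wildmere Manufacturing Inc.
Chain via Larkspur Realty LP → Beacon Services GmbH (R2): 34% × 17% × 23% = 1.3294% of Wildmere Manufacturing Inc.
Aggregating (R3): 9.18% + 12.9888% + 1.3294% = 23.4982%.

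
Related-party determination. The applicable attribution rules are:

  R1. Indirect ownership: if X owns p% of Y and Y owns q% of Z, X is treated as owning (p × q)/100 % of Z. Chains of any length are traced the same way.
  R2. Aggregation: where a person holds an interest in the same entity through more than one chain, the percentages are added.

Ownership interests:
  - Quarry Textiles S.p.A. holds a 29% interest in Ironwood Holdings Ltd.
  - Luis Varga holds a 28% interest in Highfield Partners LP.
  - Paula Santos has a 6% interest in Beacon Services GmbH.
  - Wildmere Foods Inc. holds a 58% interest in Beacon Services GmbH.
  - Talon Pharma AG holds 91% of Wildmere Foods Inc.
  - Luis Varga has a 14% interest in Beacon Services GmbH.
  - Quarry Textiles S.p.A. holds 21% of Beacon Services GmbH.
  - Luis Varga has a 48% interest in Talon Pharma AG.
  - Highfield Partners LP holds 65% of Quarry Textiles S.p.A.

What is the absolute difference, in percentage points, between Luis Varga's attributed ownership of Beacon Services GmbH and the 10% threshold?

Chain via Talon Pharma AG → Wildmere Foods Inc. (R1): 48% × 91% × 58% = 25.3344% of Beacon Services GmbH.
Chain via Highfield Partners LP → Quarry Textiles S.p.A. (R1): 28% × 65% × 21% = 3.822% of Beacon Services GmbH.
Direct interest in Beacon Services GmbH: 14%.
Aggregating (R2): 25.3344% + 3.822% + 14% = 43.1564%.
43.1564% exceeds the 10% threshold by 33.1564 percentage points.

33.1564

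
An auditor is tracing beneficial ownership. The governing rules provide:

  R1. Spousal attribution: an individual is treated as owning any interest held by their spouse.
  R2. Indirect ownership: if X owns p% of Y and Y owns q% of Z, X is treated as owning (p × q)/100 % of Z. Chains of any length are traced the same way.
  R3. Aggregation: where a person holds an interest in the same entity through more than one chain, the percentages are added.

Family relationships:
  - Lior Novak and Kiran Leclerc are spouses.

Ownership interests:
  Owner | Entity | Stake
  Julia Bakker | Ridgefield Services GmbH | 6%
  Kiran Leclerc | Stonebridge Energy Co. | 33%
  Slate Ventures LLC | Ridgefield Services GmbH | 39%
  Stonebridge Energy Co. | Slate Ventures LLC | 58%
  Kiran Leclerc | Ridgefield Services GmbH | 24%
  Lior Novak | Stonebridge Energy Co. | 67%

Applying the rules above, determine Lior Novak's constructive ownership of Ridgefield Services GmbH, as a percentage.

By spousal attribution (R1), Lior Novak is treated as also owning Kiran Leclerc's interest in Stonebridge Energy Co, giving 67% + 33% = 100%.
By spousal attribution (R1), Lior Novak is treated as owning Kiran Leclerc's 24% interest in Ridgefield Services GmbH.
Chain via Stonebridge Energy Co. → Slate Ventures LLC (R2): 100% × 58% × 39% = 22.62% of Ridgefield Services GmbH.
Direct interest in Ridgefield Services GmbH: 24%.
Aggregating (R3): 22.62% + 24% = 46.62%.

46.62%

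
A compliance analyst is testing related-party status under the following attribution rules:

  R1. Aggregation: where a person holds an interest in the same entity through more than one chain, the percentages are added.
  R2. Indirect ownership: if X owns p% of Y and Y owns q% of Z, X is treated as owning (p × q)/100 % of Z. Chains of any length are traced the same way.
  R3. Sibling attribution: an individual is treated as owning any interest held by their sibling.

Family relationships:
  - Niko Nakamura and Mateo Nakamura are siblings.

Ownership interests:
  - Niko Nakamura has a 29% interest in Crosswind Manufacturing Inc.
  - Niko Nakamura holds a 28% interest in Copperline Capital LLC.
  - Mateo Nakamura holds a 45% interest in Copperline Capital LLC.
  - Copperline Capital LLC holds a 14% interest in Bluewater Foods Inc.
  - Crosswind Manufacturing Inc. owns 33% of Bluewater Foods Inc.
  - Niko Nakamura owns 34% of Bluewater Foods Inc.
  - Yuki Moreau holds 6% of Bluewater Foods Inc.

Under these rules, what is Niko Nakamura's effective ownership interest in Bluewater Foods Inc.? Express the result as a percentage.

53.79%

By sibling attribution (R3), Niko Nakamura is treated as also owning Mateo Nakamura's interest in Copperline Capital LLC, giving 28% + 45% = 73%.
Chain via Crosswind Manufacturing Inc. (R2): 29% × 33% = 9.57% of Bluewater Foods Inc.
Chain via Copperline Capital LLC (R2): 73% × 14% = 10.22% of Bluewater Foods Inc.
Direct interest in Bluewater Foods Inc: 34%.
Aggregating (R1): 9.57% + 10.22% + 34% = 53.79%.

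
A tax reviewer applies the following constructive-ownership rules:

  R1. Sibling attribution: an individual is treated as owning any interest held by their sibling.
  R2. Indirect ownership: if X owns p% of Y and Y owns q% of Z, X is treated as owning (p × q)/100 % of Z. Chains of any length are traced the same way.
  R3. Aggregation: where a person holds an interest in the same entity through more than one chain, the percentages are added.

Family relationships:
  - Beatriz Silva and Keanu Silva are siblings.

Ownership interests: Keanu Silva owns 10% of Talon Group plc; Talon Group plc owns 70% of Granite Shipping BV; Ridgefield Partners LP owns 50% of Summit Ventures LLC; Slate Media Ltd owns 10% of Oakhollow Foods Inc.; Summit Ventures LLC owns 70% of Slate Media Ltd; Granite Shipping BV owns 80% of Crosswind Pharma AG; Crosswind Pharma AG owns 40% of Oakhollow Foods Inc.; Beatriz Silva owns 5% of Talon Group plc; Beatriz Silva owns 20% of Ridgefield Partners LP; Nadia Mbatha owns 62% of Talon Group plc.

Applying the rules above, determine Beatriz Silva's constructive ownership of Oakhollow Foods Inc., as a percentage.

4.06%

By sibling attribution (R1), Beatriz Silva is treated as also owning Keanu Silva's interest in Talon Group plc, giving 5% + 10% = 15%.
Chain via Ridgefield Partners LP → Summit Ventures LLC → Slate Media Ltd (R2): 20% × 50% × 70% × 10% = 0.7% of Oakhollow Foods Inc.
Chain via Talon Group plc → Granite Shipping BV → Crosswind Pharma AG (R2): 15% × 70% × 80% × 40% = 3.36% of Oakhollow Foods Inc.
Aggregating (R3): 0.7% + 3.36% = 4.06%.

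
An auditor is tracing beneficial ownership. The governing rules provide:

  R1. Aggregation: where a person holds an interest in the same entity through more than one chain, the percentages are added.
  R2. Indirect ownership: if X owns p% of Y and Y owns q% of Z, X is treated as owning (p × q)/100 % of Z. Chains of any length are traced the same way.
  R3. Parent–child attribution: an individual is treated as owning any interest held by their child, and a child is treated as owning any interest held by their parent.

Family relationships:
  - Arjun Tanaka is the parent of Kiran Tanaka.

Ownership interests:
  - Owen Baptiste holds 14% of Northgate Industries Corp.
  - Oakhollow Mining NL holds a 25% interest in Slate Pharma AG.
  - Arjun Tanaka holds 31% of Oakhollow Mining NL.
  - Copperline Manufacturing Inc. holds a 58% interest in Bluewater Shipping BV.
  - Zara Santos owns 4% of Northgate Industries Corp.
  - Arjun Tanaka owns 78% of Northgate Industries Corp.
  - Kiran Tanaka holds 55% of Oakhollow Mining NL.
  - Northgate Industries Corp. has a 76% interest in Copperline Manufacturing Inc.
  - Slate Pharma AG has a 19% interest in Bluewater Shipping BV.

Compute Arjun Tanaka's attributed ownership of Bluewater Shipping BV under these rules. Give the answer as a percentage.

By parent–child attribution (R3), Arjun Tanaka is treated as also owning Kiran Tanaka's interest in Oakhollow Mining NL, giving 31% + 55% = 86%.
Chain via Northgate Industries Corp. → Copperline Manufacturing Inc. (R2): 78% × 76% × 58% = 34.3824% of Bluewater Shipping BV.
Chain via Oakhollow Mining NL → Slate Pharma AG (R2): 86% × 25% × 19% = 4.085% of Bluewater Shipping BV.
Aggregating (R1): 34.3824% + 4.085% = 38.4674%.

38.4674%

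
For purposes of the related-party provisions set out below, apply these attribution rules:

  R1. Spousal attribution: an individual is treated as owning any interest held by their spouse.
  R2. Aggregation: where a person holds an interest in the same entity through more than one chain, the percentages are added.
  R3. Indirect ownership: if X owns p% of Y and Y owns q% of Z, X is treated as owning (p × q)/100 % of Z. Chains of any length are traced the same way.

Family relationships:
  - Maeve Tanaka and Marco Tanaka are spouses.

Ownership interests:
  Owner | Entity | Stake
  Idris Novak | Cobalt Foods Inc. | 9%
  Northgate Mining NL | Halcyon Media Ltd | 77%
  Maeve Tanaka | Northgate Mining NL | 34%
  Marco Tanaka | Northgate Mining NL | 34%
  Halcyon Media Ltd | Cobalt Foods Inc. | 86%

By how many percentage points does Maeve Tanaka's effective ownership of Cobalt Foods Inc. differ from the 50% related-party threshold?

By spousal attribution (R1), Maeve Tanaka is treated as also owning Marco Tanaka's interest in Northgate Mining NL, giving 34% + 34% = 68%.
Chain via Northgate Mining NL → Halcyon Media Ltd (R3): 68% × 77% × 86% = 45.0296% of Cobalt Foods Inc.
45.0296% falls short of the 50% threshold by 4.9704 percentage points.

4.9704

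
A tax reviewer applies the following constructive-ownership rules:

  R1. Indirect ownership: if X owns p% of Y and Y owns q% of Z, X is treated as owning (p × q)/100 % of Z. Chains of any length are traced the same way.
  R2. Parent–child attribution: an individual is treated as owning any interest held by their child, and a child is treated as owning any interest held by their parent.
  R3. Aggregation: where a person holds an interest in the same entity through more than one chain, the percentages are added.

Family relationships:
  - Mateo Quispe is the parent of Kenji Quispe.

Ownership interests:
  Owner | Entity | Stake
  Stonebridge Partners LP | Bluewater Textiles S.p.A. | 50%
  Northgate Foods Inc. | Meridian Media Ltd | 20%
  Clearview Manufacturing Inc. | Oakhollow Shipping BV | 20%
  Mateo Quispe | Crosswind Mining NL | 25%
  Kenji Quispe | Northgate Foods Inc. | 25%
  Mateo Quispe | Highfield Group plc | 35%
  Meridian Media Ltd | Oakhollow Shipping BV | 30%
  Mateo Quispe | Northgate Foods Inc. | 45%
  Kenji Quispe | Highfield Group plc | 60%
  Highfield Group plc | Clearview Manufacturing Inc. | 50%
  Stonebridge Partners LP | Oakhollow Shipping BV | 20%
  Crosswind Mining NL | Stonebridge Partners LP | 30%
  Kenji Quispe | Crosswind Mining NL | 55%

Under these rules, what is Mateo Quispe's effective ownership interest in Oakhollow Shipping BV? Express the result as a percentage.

18.5%

By parent–child attribution (R2), Mateo Quispe is treated as also owning Kenji Quispe's interest in Northgate Foods Inc, giving 45% + 25% = 70%.
By parent–child attribution (R2), Mateo Quispe is treated as also owning Kenji Quispe's interest in Highfield Group plc, giving 35% + 60% = 95%.
By parent–child attribution (R2), Mateo Quispe is treated as also owning Kenji Quispe's interest in Crosswind Mining NL, giving 25% + 55% = 80%.
Chain via Northgate Foods Inc. → Meridian Media Ltd (R1): 70% × 20% × 30% = 4.2% of Oakhollow Shipping BV.
Chain via Highfield Group plc → Clearview Manufacturing Inc. (R1): 95% × 50% × 20% = 9.5% of Oakhollow Shipping BV.
Chain via Crosswind Mining NL → Stonebridge Partners LP (R1): 80% × 30% × 20% = 4.8% of Oakhollow Shipping BV.
Aggregating (R3): 4.2% + 9.5% + 4.8% = 18.5%.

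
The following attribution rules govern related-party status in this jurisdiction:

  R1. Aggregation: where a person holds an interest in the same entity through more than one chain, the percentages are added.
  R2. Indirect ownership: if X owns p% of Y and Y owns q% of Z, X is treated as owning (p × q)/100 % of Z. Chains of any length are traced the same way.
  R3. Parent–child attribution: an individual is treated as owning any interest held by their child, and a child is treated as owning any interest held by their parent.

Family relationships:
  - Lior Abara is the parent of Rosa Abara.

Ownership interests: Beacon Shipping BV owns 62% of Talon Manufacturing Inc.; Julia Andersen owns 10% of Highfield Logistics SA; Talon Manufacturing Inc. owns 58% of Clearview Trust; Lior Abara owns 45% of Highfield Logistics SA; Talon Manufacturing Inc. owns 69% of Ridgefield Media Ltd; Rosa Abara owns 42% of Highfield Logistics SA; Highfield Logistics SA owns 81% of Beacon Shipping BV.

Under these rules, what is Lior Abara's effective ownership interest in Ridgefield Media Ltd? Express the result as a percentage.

By parent–child attribution (R3), Lior Abara is treated as also owning Rosa Abara's interest in Highfield Logistics SA, giving 45% + 42% = 87%.
Chain via Highfield Logistics SA → Beacon Shipping BV → Talon Manufacturing Inc. (R2): 87% × 81% × 62% × 69% = 30.147066% of Ridgefield Media Ltd.

30.147066%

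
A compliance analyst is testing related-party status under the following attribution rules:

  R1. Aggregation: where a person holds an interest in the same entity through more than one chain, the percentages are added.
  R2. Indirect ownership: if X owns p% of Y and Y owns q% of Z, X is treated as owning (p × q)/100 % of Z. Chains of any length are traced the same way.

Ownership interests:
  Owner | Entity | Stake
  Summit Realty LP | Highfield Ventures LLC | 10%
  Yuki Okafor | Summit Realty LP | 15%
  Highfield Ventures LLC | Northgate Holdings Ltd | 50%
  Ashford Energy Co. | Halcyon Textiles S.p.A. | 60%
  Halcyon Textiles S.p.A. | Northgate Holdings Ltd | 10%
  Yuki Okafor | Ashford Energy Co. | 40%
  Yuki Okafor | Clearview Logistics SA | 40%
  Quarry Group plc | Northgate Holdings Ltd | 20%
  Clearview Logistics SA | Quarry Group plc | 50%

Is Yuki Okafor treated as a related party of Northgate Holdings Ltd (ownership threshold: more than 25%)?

No

Chain via Summit Realty LP → Highfield Ventures LLC (R2): 15% × 10% × 50% = 0.75% of Northgate Holdings Ltd.
Chain via Clearview Logistics SA → Quarry Group plc (R2): 40% × 50% × 20% = 4% of Northgate Holdings Ltd.
Chain via Ashford Energy Co. → Halcyon Textiles S.p.A. (R2): 40% × 60% × 10% = 2.4% of Northgate Holdings Ltd.
Aggregating (R1): 0.75% + 4% + 2.4% = 7.15%.
7.15% does not exceed the 25% threshold, so Yuki is not a related party to Northgate Holdings Ltd.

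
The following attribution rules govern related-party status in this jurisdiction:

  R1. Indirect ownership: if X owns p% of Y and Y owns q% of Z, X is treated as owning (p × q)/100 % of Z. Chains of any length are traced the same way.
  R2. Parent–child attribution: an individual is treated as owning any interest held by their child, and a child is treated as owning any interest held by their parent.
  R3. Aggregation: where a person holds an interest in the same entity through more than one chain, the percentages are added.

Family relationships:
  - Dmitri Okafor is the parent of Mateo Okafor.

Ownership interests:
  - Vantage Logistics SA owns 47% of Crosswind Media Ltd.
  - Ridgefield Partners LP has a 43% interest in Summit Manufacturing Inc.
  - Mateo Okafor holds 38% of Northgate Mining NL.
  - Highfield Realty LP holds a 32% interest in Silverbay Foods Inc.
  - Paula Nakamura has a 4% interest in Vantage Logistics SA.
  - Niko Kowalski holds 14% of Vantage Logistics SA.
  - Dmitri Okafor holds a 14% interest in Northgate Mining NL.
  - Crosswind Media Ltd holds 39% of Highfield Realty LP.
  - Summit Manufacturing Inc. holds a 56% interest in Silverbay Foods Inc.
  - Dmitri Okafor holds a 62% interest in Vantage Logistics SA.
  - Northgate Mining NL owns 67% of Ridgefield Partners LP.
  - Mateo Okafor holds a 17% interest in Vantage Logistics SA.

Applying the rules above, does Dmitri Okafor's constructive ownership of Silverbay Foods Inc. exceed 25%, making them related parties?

By parent–child attribution (R2), Dmitri Okafor is treated as also owning Mateo Okafor's interest in Vantage Logistics SA, giving 62% + 17% = 79%.
By parent–child attribution (R2), Dmitri Okafor is treated as also owning Mateo Okafor's interest in Northgate Mining NL, giving 14% + 38% = 52%.
Chain via Vantage Logistics SA → Crosswind Media Ltd → Highfield Realty LP (R1): 79% × 47% × 39% × 32% = 4.633824% of Silverbay Foods Inc.
Chain via Northgate Mining NL → Ridgefield Partners LP → Summit Manufacturing Inc. (R1): 52% × 67% × 43% × 56% = 8.389472% of Silverbay Foods Inc.
Aggregating (R3): 4.633824% + 8.389472% = 13.023296%.
13.023296% does not exceed the 25% threshold, so Dmitri is not a related party to Silverbay Foods Inc.

No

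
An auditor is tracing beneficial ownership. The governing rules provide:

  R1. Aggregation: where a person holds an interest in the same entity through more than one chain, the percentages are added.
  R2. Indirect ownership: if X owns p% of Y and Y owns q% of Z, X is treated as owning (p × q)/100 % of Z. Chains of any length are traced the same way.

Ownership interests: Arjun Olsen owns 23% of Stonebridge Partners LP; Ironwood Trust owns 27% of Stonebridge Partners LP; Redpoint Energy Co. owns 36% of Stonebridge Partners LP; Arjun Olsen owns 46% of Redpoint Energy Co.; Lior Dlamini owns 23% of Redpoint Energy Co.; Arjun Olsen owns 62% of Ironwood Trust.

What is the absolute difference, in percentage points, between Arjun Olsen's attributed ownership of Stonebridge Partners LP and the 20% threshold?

Chain via Ironwood Trust (R2): 62% × 27% = 16.74% of Stonebridge Partners LP.
Chain via Redpoint Energy Co. (R2): 46% × 36% = 16.56% of Stonebridge Partners LP.
Direct interest in Stonebridge Partners LP: 23%.
Aggregating (R1): 16.74% + 16.56% + 23% = 56.3%.
56.3% exceeds the 20% threshold by 36.3 percentage points.

36.3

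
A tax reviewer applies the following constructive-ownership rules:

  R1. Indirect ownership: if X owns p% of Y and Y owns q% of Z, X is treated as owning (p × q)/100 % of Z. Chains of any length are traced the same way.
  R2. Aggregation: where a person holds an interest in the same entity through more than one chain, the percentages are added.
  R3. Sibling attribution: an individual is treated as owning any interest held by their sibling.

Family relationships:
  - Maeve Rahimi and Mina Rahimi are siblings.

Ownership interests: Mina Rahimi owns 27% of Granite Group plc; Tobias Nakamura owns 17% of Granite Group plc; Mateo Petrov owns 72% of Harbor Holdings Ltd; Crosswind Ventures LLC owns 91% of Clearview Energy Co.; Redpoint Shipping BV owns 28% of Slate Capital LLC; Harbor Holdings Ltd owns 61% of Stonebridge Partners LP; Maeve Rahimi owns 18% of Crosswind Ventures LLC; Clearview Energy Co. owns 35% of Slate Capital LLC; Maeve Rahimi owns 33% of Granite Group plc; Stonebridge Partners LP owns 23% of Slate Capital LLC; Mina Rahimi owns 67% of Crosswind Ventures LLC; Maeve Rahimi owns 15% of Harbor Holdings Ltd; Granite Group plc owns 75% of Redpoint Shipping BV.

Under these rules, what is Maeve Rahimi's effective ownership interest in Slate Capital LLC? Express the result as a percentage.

41.777%

By sibling attribution (R3), Maeve Rahimi is treated as also owning Mina Rahimi's interest in Crosswind Ventures LLC, giving 18% + 67% = 85%.
By sibling attribution (R3), Maeve Rahimi is treated as also owning Mina Rahimi's interest in Granite Group plc, giving 33% + 27% = 60%.
Chain via Crosswind Ventures LLC → Clearview Energy Co. (R1): 85% × 91% × 35% = 27.0725% of Slate Capital LLC.
Chain via Granite Group plc → Redpoint Shipping BV (R1): 60% × 75% × 28% = 12.6% of Slate Capital LLC.
Chain via Harbor Holdings Ltd → Stonebridge Partners LP (R1): 15% × 61% × 23% = 2.1045% of Slate Capital LLC.
Aggregating (R2): 27.0725% + 12.6% + 2.1045% = 41.777%.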